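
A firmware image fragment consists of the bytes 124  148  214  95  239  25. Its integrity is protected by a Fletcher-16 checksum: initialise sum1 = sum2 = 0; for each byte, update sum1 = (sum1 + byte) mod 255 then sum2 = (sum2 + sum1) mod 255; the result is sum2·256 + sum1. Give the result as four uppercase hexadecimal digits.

4450

Running sums (mod 255):
  after byte 0 (124): sum1=124, sum2=124
  after byte 1 (148): sum1=17, sum2=141
  after byte 2 (214): sum1=231, sum2=117
  after byte 3 (95): sum1=71, sum2=188
  after byte 4 (239): sum1=55, sum2=243
  after byte 5 (25): sum1=80, sum2=68
Checksum = sum2·256 + sum1 = 68·256 + 80 = 17488 = 0x4450.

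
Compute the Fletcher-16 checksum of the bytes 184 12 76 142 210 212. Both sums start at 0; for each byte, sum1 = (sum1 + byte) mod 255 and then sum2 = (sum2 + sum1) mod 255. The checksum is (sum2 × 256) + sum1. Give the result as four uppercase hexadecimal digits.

Running sums (mod 255):
  after byte 0 (184): sum1=184, sum2=184
  after byte 1 (12): sum1=196, sum2=125
  after byte 2 (76): sum1=17, sum2=142
  after byte 3 (142): sum1=159, sum2=46
  after byte 4 (210): sum1=114, sum2=160
  after byte 5 (212): sum1=71, sum2=231
Checksum = sum2·256 + sum1 = 231·256 + 71 = 59207 = 0xE747.

E747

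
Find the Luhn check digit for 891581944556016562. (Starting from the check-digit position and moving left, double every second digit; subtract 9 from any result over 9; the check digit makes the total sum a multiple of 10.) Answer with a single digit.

Partial digits right→left: 2 6 5 6 1 0 6 5 5 4 4 9 1 8 5 1 9 8
Double every second digit counting from the check-digit position (so the 1st, 3rd, 5th, ... of the partial from the right).
  doubled (with −9 where >9): 4 1 2 3 1 8 2 1 9 → sum 31
  kept as-is: 6 6 0 5 4 9 8 1 8 → sum 47
Total = 31 + 47 = 78.
Check digit = (10 − (78 mod 10)) mod 10 = 2.

2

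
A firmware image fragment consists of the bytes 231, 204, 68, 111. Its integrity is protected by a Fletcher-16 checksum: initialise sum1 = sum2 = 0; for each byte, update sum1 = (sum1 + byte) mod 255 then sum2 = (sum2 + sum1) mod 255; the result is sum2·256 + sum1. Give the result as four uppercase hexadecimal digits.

Running sums (mod 255):
  after byte 0 (231): sum1=231, sum2=231
  after byte 1 (204): sum1=180, sum2=156
  after byte 2 (68): sum1=248, sum2=149
  after byte 3 (111): sum1=104, sum2=253
Checksum = sum2·256 + sum1 = 253·256 + 104 = 64872 = 0xFD68.

FD68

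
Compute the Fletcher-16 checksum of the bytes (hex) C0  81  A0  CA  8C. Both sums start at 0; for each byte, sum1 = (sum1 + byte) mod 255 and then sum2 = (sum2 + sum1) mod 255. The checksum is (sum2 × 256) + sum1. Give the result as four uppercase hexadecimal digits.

Running sums (mod 255):
  after byte 0 (C0): sum1=192, sum2=192
  after byte 1 (81): sum1=66, sum2=3
  after byte 2 (A0): sum1=226, sum2=229
  after byte 3 (CA): sum1=173, sum2=147
  after byte 4 (8C): sum1=58, sum2=205
Checksum = sum2·256 + sum1 = 205·256 + 58 = 52538 = 0xCD3A.

CD3A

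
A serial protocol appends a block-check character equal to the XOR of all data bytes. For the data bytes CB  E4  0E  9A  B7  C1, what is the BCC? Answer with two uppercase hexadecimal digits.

CD

XOR the bytes together:
  start with 0xCB
  0xCB ⊕ 0xE4 = 0x2F
  0x2F ⊕ 0x0E = 0x21
  0x21 ⊕ 0x9A = 0xBB
  0xBB ⊕ 0xB7 = 0x0C
  0x0C ⊕ 0xC1 = 0xCD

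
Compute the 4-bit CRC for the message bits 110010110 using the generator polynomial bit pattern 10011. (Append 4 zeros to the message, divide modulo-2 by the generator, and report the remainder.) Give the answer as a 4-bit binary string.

1110

Append 4 zeros: 1100101100000. Divide by 10011 (XOR where the leading bit is 1):
  pos 0: 11001 XOR 10011 = 01010
  pos 1: 10100 XOR 10011 = 00111
  pos 3: 11111 XOR 10011 = 01100
  pos 4: 11000 XOR 10011 = 01011
  pos 5: 10110 XOR 10011 = 00101
  pos 7: 10100 XOR 10011 = 00111
Remainder (last 4 bits) = 1110. This is the CRC / FCS.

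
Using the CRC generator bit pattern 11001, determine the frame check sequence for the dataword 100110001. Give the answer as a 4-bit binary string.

0001

Append 4 zeros: 1001100010000. Divide by 11001 (XOR where the leading bit is 1):
  pos 0: 10011 XOR 11001 = 01010
  pos 1: 10100 XOR 11001 = 01101
  pos 2: 11010 XOR 11001 = 00011
  pos 5: 11010 XOR 11001 = 00011
  pos 8: 11000 XOR 11001 = 00001
Remainder (last 4 bits) = 0001. This is the CRC / FCS.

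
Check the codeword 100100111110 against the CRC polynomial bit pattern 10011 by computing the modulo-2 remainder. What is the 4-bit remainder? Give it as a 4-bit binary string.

Modulo-2 division of 100100111110 by 10011:
  pos 0: 10010 XOR 10011 = 00001
  pos 4: 10111 XOR 10011 = 00100
  pos 6: 10011 XOR 10011 = 00000
Remainder = 0000 (zero — the frame passes the CRC check).

0000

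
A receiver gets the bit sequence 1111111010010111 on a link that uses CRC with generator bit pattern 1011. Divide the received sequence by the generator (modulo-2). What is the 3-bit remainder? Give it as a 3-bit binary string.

000

Modulo-2 division of 1111111010010111 by 1011:
  pos 0: 1111 XOR 1011 = 0100
  pos 1: 1001 XOR 1011 = 0010
  pos 3: 1011 XOR 1011 = 0000
  pos 8: 1001 XOR 1011 = 0010
  pos 10: 1001 XOR 1011 = 0010
  pos 12: 1011 XOR 1011 = 0000
Remainder = 000 (zero — the frame passes the CRC check).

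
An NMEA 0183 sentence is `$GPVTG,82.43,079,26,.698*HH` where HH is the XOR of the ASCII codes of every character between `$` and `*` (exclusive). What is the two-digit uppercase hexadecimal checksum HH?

52

XOR the ASCII codes of the payload characters:
  'G' = 0x47 → acc = 0x47
  'P' = 0x50 → acc = 0x17
  'V' = 0x56 → acc = 0x41
  'T' = 0x54 → acc = 0x15
  'G' = 0x47 → acc = 0x52
  ',' = 0x2C → acc = 0x7E
  '8' = 0x38 → acc = 0x46
  '2' = 0x32 → acc = 0x74
  '.' = 0x2E → acc = 0x5A
  '4' = 0x34 → acc = 0x6E
  '3' = 0x33 → acc = 0x5D
  ',' = 0x2C → acc = 0x71
  '0' = 0x30 → acc = 0x41
  '7' = 0x37 → acc = 0x76
  '9' = 0x39 → acc = 0x4F
  ',' = 0x2C → acc = 0x63
  '2' = 0x32 → acc = 0x51
  '6' = 0x36 → acc = 0x67
  ',' = 0x2C → acc = 0x4B
  '.' = 0x2E → acc = 0x65
  '6' = 0x36 → acc = 0x53
  '9' = 0x39 → acc = 0x6A
  '8' = 0x38 → acc = 0x52
Checksum = 0x52.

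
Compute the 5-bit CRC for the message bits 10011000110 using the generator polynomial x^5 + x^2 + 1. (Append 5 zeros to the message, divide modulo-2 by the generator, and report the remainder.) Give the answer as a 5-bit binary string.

Append 5 zeros: 1001100011000000. Divide by 100101 (XOR where the leading bit is 1):
  pos 0: 100110 XOR 100101 = 000011
  pos 4: 110011 XOR 100101 = 010110
  pos 5: 101100 XOR 100101 = 001001
  pos 7: 100100 XOR 100101 = 000001
Remainder (last 5 bits) = 01000. This is the CRC / FCS.

01000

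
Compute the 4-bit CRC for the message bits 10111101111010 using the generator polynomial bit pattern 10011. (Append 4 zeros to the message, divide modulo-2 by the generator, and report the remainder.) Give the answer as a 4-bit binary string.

Append 4 zeros: 101111011110100000. Divide by 10011 (XOR where the leading bit is 1):
  pos 0: 10111 XOR 10011 = 00100
  pos 2: 10010 XOR 10011 = 00001
  pos 6: 11111 XOR 10011 = 01100
  pos 7: 11000 XOR 10011 = 01011
  pos 8: 10111 XOR 10011 = 00100
  pos 10: 10000 XOR 10011 = 00011
  pos 13: 11000 XOR 10011 = 01011
Remainder (last 4 bits) = 1011. This is the CRC / FCS.

1011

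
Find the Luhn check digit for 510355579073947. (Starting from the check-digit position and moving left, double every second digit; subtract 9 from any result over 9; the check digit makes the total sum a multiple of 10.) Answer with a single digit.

6

Partial digits right→left: 7 4 9 3 7 0 9 7 5 5 5 3 0 1 5
Double every second digit counting from the check-digit position (so the 1st, 3rd, 5th, ... of the partial from the right).
  doubled (with −9 where >9): 5 9 5 9 1 1 0 1 → sum 31
  kept as-is: 4 3 0 7 5 3 1 → sum 23
Total = 31 + 23 = 54.
Check digit = (10 − (54 mod 10)) mod 10 = 6.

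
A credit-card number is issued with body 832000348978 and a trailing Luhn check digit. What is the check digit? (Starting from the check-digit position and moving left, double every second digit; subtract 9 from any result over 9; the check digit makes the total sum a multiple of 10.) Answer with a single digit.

2

Partial digits right→left: 8 7 9 8 4 3 0 0 0 2 3 8
Double every second digit counting from the check-digit position (so the 1st, 3rd, 5th, ... of the partial from the right).
  doubled (with −9 where >9): 7 9 8 0 0 6 → sum 30
  kept as-is: 7 8 3 0 2 8 → sum 28
Total = 30 + 28 = 58.
Check digit = (10 − (58 mod 10)) mod 10 = 2.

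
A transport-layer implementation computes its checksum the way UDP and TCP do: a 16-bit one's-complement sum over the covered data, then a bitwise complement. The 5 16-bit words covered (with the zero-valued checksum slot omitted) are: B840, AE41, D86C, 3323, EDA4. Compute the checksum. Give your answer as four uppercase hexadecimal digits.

A048

One's-complement addition (fold any carry out of bit 15 back into bit 0):
  0xB840 + 0xAE41 = 0x16681 → wrap carry → 0x6682
  0x6682 + 0xD86C = 0x13EEE → wrap carry → 0x3EEF
  0x3EEF + 0x3323 = 0x07212
  0x7212 + 0xEDA4 = 0x15FB6 → wrap carry → 0x5FB7
One's-complement sum = 0x5FB7.
Checksum = ~0x5FB7 & 0xFFFF = 0xA048.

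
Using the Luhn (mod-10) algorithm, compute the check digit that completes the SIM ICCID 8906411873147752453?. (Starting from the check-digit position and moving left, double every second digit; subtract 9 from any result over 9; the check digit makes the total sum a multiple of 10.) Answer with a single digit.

1

Partial digits right→left: 3 5 4 2 5 7 7 4 1 3 7 8 1 1 4 6 0 9 8
Double every second digit counting from the check-digit position (so the 1st, 3rd, 5th, ... of the partial from the right).
  doubled (with −9 where >9): 6 8 1 5 2 5 2 8 0 7 → sum 44
  kept as-is: 5 2 7 4 3 8 1 6 9 → sum 45
Total = 44 + 45 = 89.
Check digit = (10 − (89 mod 10)) mod 10 = 1.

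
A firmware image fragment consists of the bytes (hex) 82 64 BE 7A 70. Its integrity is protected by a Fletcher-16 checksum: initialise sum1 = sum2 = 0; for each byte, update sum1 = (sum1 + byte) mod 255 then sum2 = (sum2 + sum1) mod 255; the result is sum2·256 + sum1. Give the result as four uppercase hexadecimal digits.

BF90

Running sums (mod 255):
  after byte 0 (82): sum1=130, sum2=130
  after byte 1 (64): sum1=230, sum2=105
  after byte 2 (BE): sum1=165, sum2=15
  after byte 3 (7A): sum1=32, sum2=47
  after byte 4 (70): sum1=144, sum2=191
Checksum = sum2·256 + sum1 = 191·256 + 144 = 49040 = 0xBF90.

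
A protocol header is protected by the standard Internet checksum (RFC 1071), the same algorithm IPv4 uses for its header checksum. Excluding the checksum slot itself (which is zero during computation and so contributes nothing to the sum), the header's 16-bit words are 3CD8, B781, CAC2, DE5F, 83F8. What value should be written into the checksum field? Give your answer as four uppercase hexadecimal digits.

One's-complement addition (fold any carry out of bit 15 back into bit 0):
  0x3CD8 + 0xB781 = 0x0F459
  0xF459 + 0xCAC2 = 0x1BF1B → wrap carry → 0xBF1C
  0xBF1C + 0xDE5F = 0x19D7B → wrap carry → 0x9D7C
  0x9D7C + 0x83F8 = 0x12174 → wrap carry → 0x2175
One's-complement sum = 0x2175.
Checksum = ~0x2175 & 0xFFFF = 0xDE8A.

DE8A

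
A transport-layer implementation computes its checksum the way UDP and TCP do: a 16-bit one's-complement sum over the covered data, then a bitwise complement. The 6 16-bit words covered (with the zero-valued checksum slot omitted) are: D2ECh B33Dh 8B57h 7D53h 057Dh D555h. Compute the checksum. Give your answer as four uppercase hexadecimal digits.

One's-complement addition (fold any carry out of bit 15 back into bit 0):
  0xD2EC + 0xB33D = 0x18629 → wrap carry → 0x862A
  0x862A + 0x8B57 = 0x11181 → wrap carry → 0x1182
  0x1182 + 0x7D53 = 0x08ED5
  0x8ED5 + 0x057D = 0x09452
  0x9452 + 0xD555 = 0x169A7 → wrap carry → 0x69A8
One's-complement sum = 0x69A8.
Checksum = ~0x69A8 & 0xFFFF = 0x9657.

9657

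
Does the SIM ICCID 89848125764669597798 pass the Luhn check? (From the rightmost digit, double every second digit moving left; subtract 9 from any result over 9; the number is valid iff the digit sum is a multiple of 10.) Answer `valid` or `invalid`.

From the right, keep odd positions and double even positions (subtract 9 from any doubled value over 9):
  doubled (positions 2,4,...): 9 5 1 3 8 5 4 7 7 7 → sum 56
  kept (positions 1,3,...): 8 7 9 9 6 6 5 1 4 9 → sum 64
Total = 120.
120 mod 10 = 0, so the number is valid.

valid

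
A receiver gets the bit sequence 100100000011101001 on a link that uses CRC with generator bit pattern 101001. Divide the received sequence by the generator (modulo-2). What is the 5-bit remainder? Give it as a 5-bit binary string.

Modulo-2 division of 100100000011101001 by 101001:
  pos 0: 100100 XOR 101001 = 001101
  pos 2: 110100 XOR 101001 = 011101
  pos 3: 111010 XOR 101001 = 010011
  pos 4: 100110 XOR 101001 = 001111
  pos 6: 111111 XOR 101001 = 010110
  pos 7: 101101 XOR 101001 = 000100
  pos 10: 100010 XOR 101001 = 001011
  pos 12: 101101 XOR 101001 = 000100
Remainder = 00100 (nonzero — an error is detected).

00100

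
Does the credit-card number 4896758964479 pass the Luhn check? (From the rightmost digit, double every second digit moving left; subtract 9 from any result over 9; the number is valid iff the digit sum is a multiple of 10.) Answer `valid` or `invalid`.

valid

From the right, keep odd positions and double even positions (subtract 9 from any doubled value over 9):
  doubled (positions 2,4,...): 5 8 9 1 3 7 → sum 33
  kept (positions 1,3,...): 9 4 6 8 7 9 4 → sum 47
Total = 80.
80 mod 10 = 0, so the number is valid.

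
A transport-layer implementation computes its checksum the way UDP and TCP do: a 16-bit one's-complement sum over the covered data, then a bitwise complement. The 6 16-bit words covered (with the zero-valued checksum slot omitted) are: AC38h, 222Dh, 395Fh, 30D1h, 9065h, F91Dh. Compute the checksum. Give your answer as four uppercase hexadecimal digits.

One's-complement addition (fold any carry out of bit 15 back into bit 0):
  0xAC38 + 0x222D = 0x0CE65
  0xCE65 + 0x395F = 0x107C4 → wrap carry → 0x07C5
  0x07C5 + 0x30D1 = 0x03896
  0x3896 + 0x9065 = 0x0C8FB
  0xC8FB + 0xF91D = 0x1C218 → wrap carry → 0xC219
One's-complement sum = 0xC219.
Checksum = ~0xC219 & 0xFFFF = 0x3DE6.

3DE6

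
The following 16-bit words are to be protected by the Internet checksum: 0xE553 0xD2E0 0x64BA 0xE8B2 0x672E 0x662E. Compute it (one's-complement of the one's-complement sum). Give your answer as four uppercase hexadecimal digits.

2D01

One's-complement addition (fold any carry out of bit 15 back into bit 0):
  0xE553 + 0xD2E0 = 0x1B833 → wrap carry → 0xB834
  0xB834 + 0x64BA = 0x11CEE → wrap carry → 0x1CEF
  0x1CEF + 0xE8B2 = 0x105A1 → wrap carry → 0x05A2
  0x05A2 + 0x672E = 0x06CD0
  0x6CD0 + 0x662E = 0x0D2FE
One's-complement sum = 0xD2FE.
Checksum = ~0xD2FE & 0xFFFF = 0x2D01.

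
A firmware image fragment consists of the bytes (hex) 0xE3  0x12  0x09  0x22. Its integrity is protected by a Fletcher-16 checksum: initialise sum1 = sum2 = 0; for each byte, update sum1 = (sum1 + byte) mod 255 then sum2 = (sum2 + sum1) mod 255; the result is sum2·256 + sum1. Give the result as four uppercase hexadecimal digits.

Running sums (mod 255):
  after byte 0 (0xE3): sum1=227, sum2=227
  after byte 1 (0x12): sum1=245, sum2=217
  after byte 2 (0x09): sum1=254, sum2=216
  after byte 3 (0x22): sum1=33, sum2=249
Checksum = sum2·256 + sum1 = 249·256 + 33 = 63777 = 0xF921.

F921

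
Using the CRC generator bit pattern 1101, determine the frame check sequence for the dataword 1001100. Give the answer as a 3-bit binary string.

Append 3 zeros: 1001100000. Divide by 1101 (XOR where the leading bit is 1):
  pos 0: 1001 XOR 1101 = 0100
  pos 1: 1001 XOR 1101 = 0100
  pos 2: 1000 XOR 1101 = 0101
  pos 3: 1010 XOR 1101 = 0111
  pos 4: 1110 XOR 1101 = 0011
  pos 6: 1100 XOR 1101 = 0001
Remainder (last 3 bits) = 001. This is the CRC / FCS.

001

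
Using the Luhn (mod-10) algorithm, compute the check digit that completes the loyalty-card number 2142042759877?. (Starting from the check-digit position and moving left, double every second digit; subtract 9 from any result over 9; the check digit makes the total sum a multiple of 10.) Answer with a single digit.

Partial digits right→left: 7 7 8 9 5 7 2 4 0 2 4 1 2
Double every second digit counting from the check-digit position (so the 1st, 3rd, 5th, ... of the partial from the right).
  doubled (with −9 where >9): 5 7 1 4 0 8 4 → sum 29
  kept as-is: 7 9 7 4 2 1 → sum 30
Total = 29 + 30 = 59.
Check digit = (10 − (59 mod 10)) mod 10 = 1.

1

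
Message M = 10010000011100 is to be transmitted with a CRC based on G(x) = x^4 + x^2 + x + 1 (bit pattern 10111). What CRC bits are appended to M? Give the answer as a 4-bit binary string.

Append 4 zeros: 100100000111000000. Divide by 10111 (XOR where the leading bit is 1):
  pos 0: 10010 XOR 10111 = 00101
  pos 2: 10100 XOR 10111 = 00011
  pos 5: 11001 XOR 10111 = 01110
  pos 6: 11101 XOR 10111 = 01010
  pos 7: 10101 XOR 10111 = 00010
  pos 10: 10000 XOR 10111 = 00111
  pos 12: 11100 XOR 10111 = 01011
  pos 13: 10110 XOR 10111 = 00001
Remainder (last 4 bits) = 0001. This is the CRC / FCS.

0001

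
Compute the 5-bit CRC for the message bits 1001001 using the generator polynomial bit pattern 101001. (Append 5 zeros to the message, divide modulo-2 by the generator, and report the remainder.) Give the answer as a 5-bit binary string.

11100

Append 5 zeros: 100100100000. Divide by 101001 (XOR where the leading bit is 1):
  pos 0: 100100 XOR 101001 = 001101
  pos 2: 110110 XOR 101001 = 011111
  pos 3: 111110 XOR 101001 = 010111
  pos 4: 101110 XOR 101001 = 000111
Remainder (last 5 bits) = 11100. This is the CRC / FCS.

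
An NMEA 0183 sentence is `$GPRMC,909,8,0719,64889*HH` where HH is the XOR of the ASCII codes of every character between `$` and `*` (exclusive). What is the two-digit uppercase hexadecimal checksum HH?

XOR the ASCII codes of the payload characters:
  'G' = 0x47 → acc = 0x47
  'P' = 0x50 → acc = 0x17
  'R' = 0x52 → acc = 0x45
  'M' = 0x4D → acc = 0x08
  'C' = 0x43 → acc = 0x4B
  ',' = 0x2C → acc = 0x67
  '9' = 0x39 → acc = 0x5E
  '0' = 0x30 → acc = 0x6E
  '9' = 0x39 → acc = 0x57
  ',' = 0x2C → acc = 0x7B
  '8' = 0x38 → acc = 0x43
  ',' = 0x2C → acc = 0x6F
  '0' = 0x30 → acc = 0x5F
  '7' = 0x37 → acc = 0x68
  '1' = 0x31 → acc = 0x59
  '9' = 0x39 → acc = 0x60
  ',' = 0x2C → acc = 0x4C
  '6' = 0x36 → acc = 0x7A
  '4' = 0x34 → acc = 0x4E
  '8' = 0x38 → acc = 0x76
  '8' = 0x38 → acc = 0x4E
  '9' = 0x39 → acc = 0x77
Checksum = 0x77.

77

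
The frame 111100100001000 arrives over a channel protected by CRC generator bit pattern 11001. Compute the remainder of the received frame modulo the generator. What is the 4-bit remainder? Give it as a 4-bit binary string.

0010

Modulo-2 division of 111100100001000 by 11001:
  pos 0: 11110 XOR 11001 = 00111
  pos 2: 11101 XOR 11001 = 00100
  pos 4: 10000 XOR 11001 = 01001
  pos 5: 10010 XOR 11001 = 01011
  pos 6: 10110 XOR 11001 = 01111
  pos 7: 11111 XOR 11001 = 00110
  pos 9: 11000 XOR 11001 = 00001
Remainder = 0010 (nonzero — an error is detected).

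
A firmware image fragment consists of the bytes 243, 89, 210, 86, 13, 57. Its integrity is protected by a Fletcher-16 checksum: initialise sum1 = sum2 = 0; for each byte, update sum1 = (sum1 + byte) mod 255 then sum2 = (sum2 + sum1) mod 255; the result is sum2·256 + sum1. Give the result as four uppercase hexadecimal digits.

Running sums (mod 255):
  after byte 0 (243): sum1=243, sum2=243
  after byte 1 (89): sum1=77, sum2=65
  after byte 2 (210): sum1=32, sum2=97
  after byte 3 (86): sum1=118, sum2=215
  after byte 4 (13): sum1=131, sum2=91
  after byte 5 (57): sum1=188, sum2=24
Checksum = sum2·256 + sum1 = 24·256 + 188 = 6332 = 0x18BC.

18BC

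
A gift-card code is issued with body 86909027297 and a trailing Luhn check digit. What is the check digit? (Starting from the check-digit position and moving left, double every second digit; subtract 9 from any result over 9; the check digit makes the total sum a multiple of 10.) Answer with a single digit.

Partial digits right→left: 7 9 2 7 2 0 9 0 9 6 8
Double every second digit counting from the check-digit position (so the 1st, 3rd, 5th, ... of the partial from the right).
  doubled (with −9 where >9): 5 4 4 9 9 7 → sum 38
  kept as-is: 9 7 0 0 6 → sum 22
Total = 38 + 22 = 60.
Check digit = (10 − (60 mod 10)) mod 10 = 0.

0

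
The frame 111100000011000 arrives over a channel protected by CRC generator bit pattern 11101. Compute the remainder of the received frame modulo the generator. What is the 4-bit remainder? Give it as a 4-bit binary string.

0000

Modulo-2 division of 111100000011000 by 11101:
  pos 0: 11110 XOR 11101 = 00011
  pos 3: 11000 XOR 11101 = 00101
  pos 5: 10100 XOR 11101 = 01001
  pos 6: 10011 XOR 11101 = 01110
  pos 7: 11101 XOR 11101 = 00000
Remainder = 0000 (zero — the frame passes the CRC check).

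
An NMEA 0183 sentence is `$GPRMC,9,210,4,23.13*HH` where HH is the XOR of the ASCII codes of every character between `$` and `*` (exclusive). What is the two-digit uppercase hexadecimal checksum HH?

58

XOR the ASCII codes of the payload characters:
  'G' = 0x47 → acc = 0x47
  'P' = 0x50 → acc = 0x17
  'R' = 0x52 → acc = 0x45
  'M' = 0x4D → acc = 0x08
  'C' = 0x43 → acc = 0x4B
  ',' = 0x2C → acc = 0x67
  '9' = 0x39 → acc = 0x5E
  ',' = 0x2C → acc = 0x72
  '2' = 0x32 → acc = 0x40
  '1' = 0x31 → acc = 0x71
  '0' = 0x30 → acc = 0x41
  ',' = 0x2C → acc = 0x6D
  '4' = 0x34 → acc = 0x59
  ',' = 0x2C → acc = 0x75
  '2' = 0x32 → acc = 0x47
  '3' = 0x33 → acc = 0x74
  '.' = 0x2E → acc = 0x5A
  '1' = 0x31 → acc = 0x6B
  '3' = 0x33 → acc = 0x58
Checksum = 0x58.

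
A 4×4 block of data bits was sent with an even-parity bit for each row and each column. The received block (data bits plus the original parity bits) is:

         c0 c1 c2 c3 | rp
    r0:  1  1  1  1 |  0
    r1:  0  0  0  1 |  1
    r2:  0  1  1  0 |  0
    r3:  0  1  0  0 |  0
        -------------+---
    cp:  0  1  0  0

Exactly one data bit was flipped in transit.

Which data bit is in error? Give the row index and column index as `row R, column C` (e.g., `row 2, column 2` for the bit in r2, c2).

Recompute each row's even parity and compare to rp:
  r0: data parity 0, sent rp 0 → ok
  r1: data parity 1, sent rp 1 → ok
  r2: data parity 0, sent rp 0 → ok
  r3: data parity 1, sent rp 0 → mismatch
Recompute each column's even parity and compare to cp:
  c0: data parity 1, sent cp 0 → mismatch
  c1: data parity 1, sent cp 1 → ok
  c2: data parity 0, sent cp 0 → ok
  c3: data parity 0, sent cp 0 → ok
Exactly one row (r3) and one column (c0) fail → the flipped bit is at their intersection.

row 3, column 0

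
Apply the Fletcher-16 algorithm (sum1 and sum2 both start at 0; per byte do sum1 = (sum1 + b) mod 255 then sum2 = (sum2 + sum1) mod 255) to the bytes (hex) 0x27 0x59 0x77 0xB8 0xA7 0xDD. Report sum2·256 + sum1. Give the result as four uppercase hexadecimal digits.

DE36

Running sums (mod 255):
  after byte 0 (0x27): sum1=39, sum2=39
  after byte 1 (0x59): sum1=128, sum2=167
  after byte 2 (0x77): sum1=247, sum2=159
  after byte 3 (0xB8): sum1=176, sum2=80
  after byte 4 (0xA7): sum1=88, sum2=168
  after byte 5 (0xDD): sum1=54, sum2=222
Checksum = sum2·256 + sum1 = 222·256 + 54 = 56886 = 0xDE36.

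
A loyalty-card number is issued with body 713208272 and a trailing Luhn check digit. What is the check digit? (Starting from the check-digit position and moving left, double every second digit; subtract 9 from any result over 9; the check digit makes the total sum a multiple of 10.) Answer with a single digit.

Partial digits right→left: 2 7 2 8 0 2 3 1 7
Double every second digit counting from the check-digit position (so the 1st, 3rd, 5th, ... of the partial from the right).
  doubled (with −9 where >9): 4 4 0 6 5 → sum 19
  kept as-is: 7 8 2 1 → sum 18
Total = 19 + 18 = 37.
Check digit = (10 − (37 mod 10)) mod 10 = 3.

3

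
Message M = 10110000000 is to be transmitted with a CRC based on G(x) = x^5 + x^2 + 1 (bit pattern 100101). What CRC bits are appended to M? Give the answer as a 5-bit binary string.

01101

Append 5 zeros: 1011000000000000. Divide by 100101 (XOR where the leading bit is 1):
  pos 0: 101100 XOR 100101 = 001001
  pos 2: 100100 XOR 100101 = 000001
  pos 7: 100000 XOR 100101 = 000101
  pos 10: 101000 XOR 100101 = 001101
Remainder (last 5 bits) = 01101. This is the CRC / FCS.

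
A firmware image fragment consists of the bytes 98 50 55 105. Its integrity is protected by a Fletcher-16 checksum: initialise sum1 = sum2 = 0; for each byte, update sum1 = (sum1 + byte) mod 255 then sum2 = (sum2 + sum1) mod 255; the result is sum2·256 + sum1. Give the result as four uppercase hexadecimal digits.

Running sums (mod 255):
  after byte 0 (98): sum1=98, sum2=98
  after byte 1 (50): sum1=148, sum2=246
  after byte 2 (55): sum1=203, sum2=194
  after byte 3 (105): sum1=53, sum2=247
Checksum = sum2·256 + sum1 = 247·256 + 53 = 63285 = 0xF735.

F735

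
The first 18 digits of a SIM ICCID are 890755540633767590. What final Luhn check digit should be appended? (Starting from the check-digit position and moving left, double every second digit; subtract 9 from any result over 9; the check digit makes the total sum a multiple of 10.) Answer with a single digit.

0

Partial digits right→left: 0 9 5 7 6 7 3 3 6 0 4 5 5 5 7 0 9 8
Double every second digit counting from the check-digit position (so the 1st, 3rd, 5th, ... of the partial from the right).
  doubled (with −9 where >9): 0 1 3 6 3 8 1 5 9 → sum 36
  kept as-is: 9 7 7 3 0 5 5 0 8 → sum 44
Total = 36 + 44 = 80.
Check digit = (10 − (80 mod 10)) mod 10 = 0.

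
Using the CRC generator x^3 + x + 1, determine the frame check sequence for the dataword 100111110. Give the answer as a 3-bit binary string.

001

Append 3 zeros: 100111110000. Divide by 1011 (XOR where the leading bit is 1):
  pos 0: 1001 XOR 1011 = 0010
  pos 2: 1011 XOR 1011 = 0000
  pos 6: 1100 XOR 1011 = 0111
  pos 7: 1110 XOR 1011 = 0101
  pos 8: 1010 XOR 1011 = 0001
Remainder (last 3 bits) = 001. This is the CRC / FCS.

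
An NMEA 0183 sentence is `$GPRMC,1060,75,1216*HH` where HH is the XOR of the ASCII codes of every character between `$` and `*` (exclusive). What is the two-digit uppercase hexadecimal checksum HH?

XOR the ASCII codes of the payload characters:
  'G' = 0x47 → acc = 0x47
  'P' = 0x50 → acc = 0x17
  'R' = 0x52 → acc = 0x45
  'M' = 0x4D → acc = 0x08
  'C' = 0x43 → acc = 0x4B
  ',' = 0x2C → acc = 0x67
  '1' = 0x31 → acc = 0x56
  '0' = 0x30 → acc = 0x66
  '6' = 0x36 → acc = 0x50
  '0' = 0x30 → acc = 0x60
  ',' = 0x2C → acc = 0x4C
  '7' = 0x37 → acc = 0x7B
  '5' = 0x35 → acc = 0x4E
  ',' = 0x2C → acc = 0x62
  '1' = 0x31 → acc = 0x53
  '2' = 0x32 → acc = 0x61
  '1' = 0x31 → acc = 0x50
  '6' = 0x36 → acc = 0x66
Checksum = 0x66.

66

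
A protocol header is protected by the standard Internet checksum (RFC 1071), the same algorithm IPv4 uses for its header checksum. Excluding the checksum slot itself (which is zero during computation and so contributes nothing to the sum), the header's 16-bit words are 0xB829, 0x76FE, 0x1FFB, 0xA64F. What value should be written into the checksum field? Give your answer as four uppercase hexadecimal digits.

One's-complement addition (fold any carry out of bit 15 back into bit 0):
  0xB829 + 0x76FE = 0x12F27 → wrap carry → 0x2F28
  0x2F28 + 0x1FFB = 0x04F23
  0x4F23 + 0xA64F = 0x0F572
One's-complement sum = 0xF572.
Checksum = ~0xF572 & 0xFFFF = 0x0A8D.

0A8D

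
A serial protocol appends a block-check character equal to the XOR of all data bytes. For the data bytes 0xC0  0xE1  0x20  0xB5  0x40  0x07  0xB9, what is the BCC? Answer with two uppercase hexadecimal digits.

XOR the bytes together:
  start with 0xC0
  0xC0 ⊕ 0xE1 = 0x21
  0x21 ⊕ 0x20 = 0x01
  0x01 ⊕ 0xB5 = 0xB4
  0xB4 ⊕ 0x40 = 0xF4
  0xF4 ⊕ 0x07 = 0xF3
  0xF3 ⊕ 0xB9 = 0x4A

4A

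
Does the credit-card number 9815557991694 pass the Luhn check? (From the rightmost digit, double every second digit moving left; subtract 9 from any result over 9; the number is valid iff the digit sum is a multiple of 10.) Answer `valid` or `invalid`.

From the right, keep odd positions and double even positions (subtract 9 from any doubled value over 9):
  doubled (positions 2,4,...): 9 2 9 1 1 7 → sum 29
  kept (positions 1,3,...): 4 6 9 7 5 1 9 → sum 41
Total = 70.
70 mod 10 = 0, so the number is valid.

valid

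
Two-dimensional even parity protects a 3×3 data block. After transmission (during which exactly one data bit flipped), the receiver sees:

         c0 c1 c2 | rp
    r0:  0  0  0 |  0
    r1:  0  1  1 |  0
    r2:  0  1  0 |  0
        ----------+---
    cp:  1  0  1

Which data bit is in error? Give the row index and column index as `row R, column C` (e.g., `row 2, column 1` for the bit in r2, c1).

row 2, column 0

Recompute each row's even parity and compare to rp:
  r0: data parity 0, sent rp 0 → ok
  r1: data parity 0, sent rp 0 → ok
  r2: data parity 1, sent rp 0 → mismatch
Recompute each column's even parity and compare to cp:
  c0: data parity 0, sent cp 1 → mismatch
  c1: data parity 0, sent cp 0 → ok
  c2: data parity 1, sent cp 1 → ok
Exactly one row (r2) and one column (c0) fail → the flipped bit is at their intersection.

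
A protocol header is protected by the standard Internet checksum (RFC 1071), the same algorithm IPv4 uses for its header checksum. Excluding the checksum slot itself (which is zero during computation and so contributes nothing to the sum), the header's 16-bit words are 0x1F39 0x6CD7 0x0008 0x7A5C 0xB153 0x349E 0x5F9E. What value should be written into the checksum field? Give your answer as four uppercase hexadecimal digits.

B3FA

One's-complement addition (fold any carry out of bit 15 back into bit 0):
  0x1F39 + 0x6CD7 = 0x08C10
  0x8C10 + 0x0008 = 0x08C18
  0x8C18 + 0x7A5C = 0x10674 → wrap carry → 0x0675
  0x0675 + 0xB153 = 0x0B7C8
  0xB7C8 + 0x349E = 0x0EC66
  0xEC66 + 0x5F9E = 0x14C04 → wrap carry → 0x4C05
One's-complement sum = 0x4C05.
Checksum = ~0x4C05 & 0xFFFF = 0xB3FA.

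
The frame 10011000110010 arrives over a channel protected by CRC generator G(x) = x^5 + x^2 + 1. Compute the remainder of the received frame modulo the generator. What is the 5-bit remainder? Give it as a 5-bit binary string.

00000

Modulo-2 division of 10011000110010 by 100101:
  pos 0: 100110 XOR 100101 = 000011
  pos 4: 110011 XOR 100101 = 010110
  pos 5: 101100 XOR 100101 = 001001
  pos 7: 100101 XOR 100101 = 000000
Remainder = 00000 (zero — the frame passes the CRC check).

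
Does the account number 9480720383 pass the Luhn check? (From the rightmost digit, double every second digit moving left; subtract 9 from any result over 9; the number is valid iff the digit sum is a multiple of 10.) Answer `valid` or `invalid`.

From the right, keep odd positions and double even positions (subtract 9 from any doubled value over 9):
  doubled (positions 2,4,...): 7 0 5 7 9 → sum 28
  kept (positions 1,3,...): 3 3 2 0 4 → sum 12
Total = 40.
40 mod 10 = 0, so the number is valid.

valid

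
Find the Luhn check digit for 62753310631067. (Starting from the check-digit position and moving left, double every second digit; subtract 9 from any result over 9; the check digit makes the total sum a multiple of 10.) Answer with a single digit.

Partial digits right→left: 7 6 0 1 3 6 0 1 3 3 5 7 2 6
Double every second digit counting from the check-digit position (so the 1st, 3rd, 5th, ... of the partial from the right).
  doubled (with −9 where >9): 5 0 6 0 6 1 4 → sum 22
  kept as-is: 6 1 6 1 3 7 6 → sum 30
Total = 22 + 30 = 52.
Check digit = (10 − (52 mod 10)) mod 10 = 8.

8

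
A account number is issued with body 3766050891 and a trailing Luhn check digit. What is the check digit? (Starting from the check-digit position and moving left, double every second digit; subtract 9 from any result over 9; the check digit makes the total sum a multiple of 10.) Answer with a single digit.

4

Partial digits right→left: 1 9 8 0 5 0 6 6 7 3
Double every second digit counting from the check-digit position (so the 1st, 3rd, 5th, ... of the partial from the right).
  doubled (with −9 where >9): 2 7 1 3 5 → sum 18
  kept as-is: 9 0 0 6 3 → sum 18
Total = 18 + 18 = 36.
Check digit = (10 − (36 mod 10)) mod 10 = 4.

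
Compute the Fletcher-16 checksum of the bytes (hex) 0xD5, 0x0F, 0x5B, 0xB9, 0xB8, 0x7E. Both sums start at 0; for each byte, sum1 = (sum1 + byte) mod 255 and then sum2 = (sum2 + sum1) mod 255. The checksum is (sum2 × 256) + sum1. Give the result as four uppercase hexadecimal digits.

D831

Running sums (mod 255):
  after byte 0 (0xD5): sum1=213, sum2=213
  after byte 1 (0x0F): sum1=228, sum2=186
  after byte 2 (0x5B): sum1=64, sum2=250
  after byte 3 (0xB9): sum1=249, sum2=244
  after byte 4 (0xB8): sum1=178, sum2=167
  after byte 5 (0x7E): sum1=49, sum2=216
Checksum = sum2·256 + sum1 = 216·256 + 49 = 55345 = 0xD831.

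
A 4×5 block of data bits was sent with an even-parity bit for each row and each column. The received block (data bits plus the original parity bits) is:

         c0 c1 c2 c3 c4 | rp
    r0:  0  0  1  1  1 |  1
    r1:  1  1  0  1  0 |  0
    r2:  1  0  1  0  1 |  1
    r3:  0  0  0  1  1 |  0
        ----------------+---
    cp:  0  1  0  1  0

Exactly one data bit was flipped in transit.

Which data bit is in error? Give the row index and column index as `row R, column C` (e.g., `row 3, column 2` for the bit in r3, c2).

Recompute each row's even parity and compare to rp:
  r0: data parity 1, sent rp 1 → ok
  r1: data parity 1, sent rp 0 → mismatch
  r2: data parity 1, sent rp 1 → ok
  r3: data parity 0, sent rp 0 → ok
Recompute each column's even parity and compare to cp:
  c0: data parity 0, sent cp 0 → ok
  c1: data parity 1, sent cp 1 → ok
  c2: data parity 0, sent cp 0 → ok
  c3: data parity 1, sent cp 1 → ok
  c4: data parity 1, sent cp 0 → mismatch
Exactly one row (r1) and one column (c4) fail → the flipped bit is at their intersection.

row 1, column 4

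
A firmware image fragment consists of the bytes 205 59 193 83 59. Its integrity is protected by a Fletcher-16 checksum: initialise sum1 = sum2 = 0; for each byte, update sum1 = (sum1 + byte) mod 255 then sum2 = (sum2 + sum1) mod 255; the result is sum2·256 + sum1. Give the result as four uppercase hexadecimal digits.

Running sums (mod 255):
  after byte 0 (205): sum1=205, sum2=205
  after byte 1 (59): sum1=9, sum2=214
  after byte 2 (193): sum1=202, sum2=161
  after byte 3 (83): sum1=30, sum2=191
  after byte 4 (59): sum1=89, sum2=25
Checksum = sum2·256 + sum1 = 25·256 + 89 = 6489 = 0x1959.

1959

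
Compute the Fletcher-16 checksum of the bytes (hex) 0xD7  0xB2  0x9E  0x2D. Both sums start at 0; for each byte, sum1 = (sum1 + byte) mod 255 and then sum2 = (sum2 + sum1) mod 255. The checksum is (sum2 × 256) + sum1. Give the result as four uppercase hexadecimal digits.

E156

Running sums (mod 255):
  after byte 0 (0xD7): sum1=215, sum2=215
  after byte 1 (0xB2): sum1=138, sum2=98
  after byte 2 (0x9E): sum1=41, sum2=139
  after byte 3 (0x2D): sum1=86, sum2=225
Checksum = sum2·256 + sum1 = 225·256 + 86 = 57686 = 0xE156.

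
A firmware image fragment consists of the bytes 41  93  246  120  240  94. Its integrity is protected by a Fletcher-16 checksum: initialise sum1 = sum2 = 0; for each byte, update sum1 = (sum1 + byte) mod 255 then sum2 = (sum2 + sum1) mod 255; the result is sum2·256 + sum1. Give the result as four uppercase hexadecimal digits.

4F45

Running sums (mod 255):
  after byte 0 (41): sum1=41, sum2=41
  after byte 1 (93): sum1=134, sum2=175
  after byte 2 (246): sum1=125, sum2=45
  after byte 3 (120): sum1=245, sum2=35
  after byte 4 (240): sum1=230, sum2=10
  after byte 5 (94): sum1=69, sum2=79
Checksum = sum2·256 + sum1 = 79·256 + 69 = 20293 = 0x4F45.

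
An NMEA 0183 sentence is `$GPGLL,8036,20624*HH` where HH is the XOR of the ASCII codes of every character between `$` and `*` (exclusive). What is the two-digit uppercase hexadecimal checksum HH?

6F

XOR the ASCII codes of the payload characters:
  'G' = 0x47 → acc = 0x47
  'P' = 0x50 → acc = 0x17
  'G' = 0x47 → acc = 0x50
  'L' = 0x4C → acc = 0x1C
  'L' = 0x4C → acc = 0x50
  ',' = 0x2C → acc = 0x7C
  '8' = 0x38 → acc = 0x44
  '0' = 0x30 → acc = 0x74
  '3' = 0x33 → acc = 0x47
  '6' = 0x36 → acc = 0x71
  ',' = 0x2C → acc = 0x5D
  '2' = 0x32 → acc = 0x6F
  '0' = 0x30 → acc = 0x5F
  '6' = 0x36 → acc = 0x69
  '2' = 0x32 → acc = 0x5B
  '4' = 0x34 → acc = 0x6F
Checksum = 0x6F.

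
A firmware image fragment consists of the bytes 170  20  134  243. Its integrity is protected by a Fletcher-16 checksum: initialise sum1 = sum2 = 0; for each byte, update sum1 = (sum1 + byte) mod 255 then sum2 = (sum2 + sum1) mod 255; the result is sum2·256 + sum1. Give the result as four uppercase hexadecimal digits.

E739

Running sums (mod 255):
  after byte 0 (170): sum1=170, sum2=170
  after byte 1 (20): sum1=190, sum2=105
  after byte 2 (134): sum1=69, sum2=174
  after byte 3 (243): sum1=57, sum2=231
Checksum = sum2·256 + sum1 = 231·256 + 57 = 59193 = 0xE739.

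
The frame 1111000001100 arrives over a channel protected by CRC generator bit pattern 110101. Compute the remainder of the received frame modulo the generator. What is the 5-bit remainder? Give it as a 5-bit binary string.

00000

Modulo-2 division of 1111000001100 by 110101:
  pos 0: 111100 XOR 110101 = 001001
  pos 2: 100100 XOR 110101 = 010001
  pos 3: 100010 XOR 110101 = 010111
  pos 4: 101111 XOR 110101 = 011010
  pos 5: 110101 XOR 110101 = 000000
Remainder = 00000 (zero — the frame passes the CRC check).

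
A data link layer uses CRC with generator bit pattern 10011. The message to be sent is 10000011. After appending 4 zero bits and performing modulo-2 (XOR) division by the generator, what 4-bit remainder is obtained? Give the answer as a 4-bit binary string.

1011

Append 4 zeros: 100000110000. Divide by 10011 (XOR where the leading bit is 1):
  pos 0: 10000 XOR 10011 = 00011
  pos 3: 11011 XOR 10011 = 01000
  pos 4: 10000 XOR 10011 = 00011
  pos 7: 11000 XOR 10011 = 01011
Remainder (last 4 bits) = 1011. This is the CRC / FCS.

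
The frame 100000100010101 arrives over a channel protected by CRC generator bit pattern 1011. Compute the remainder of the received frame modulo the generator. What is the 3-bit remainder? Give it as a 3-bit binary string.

000

Modulo-2 division of 100000100010101 by 1011:
  pos 0: 1000 XOR 1011 = 0011
  pos 2: 1100 XOR 1011 = 0111
  pos 3: 1111 XOR 1011 = 0100
  pos 4: 1000 XOR 1011 = 0011
  pos 6: 1100 XOR 1011 = 0111
  pos 7: 1111 XOR 1011 = 0100
  pos 8: 1000 XOR 1011 = 0011
  pos 10: 1110 XOR 1011 = 0101
  pos 11: 1011 XOR 1011 = 0000
Remainder = 000 (zero — the frame passes the CRC check).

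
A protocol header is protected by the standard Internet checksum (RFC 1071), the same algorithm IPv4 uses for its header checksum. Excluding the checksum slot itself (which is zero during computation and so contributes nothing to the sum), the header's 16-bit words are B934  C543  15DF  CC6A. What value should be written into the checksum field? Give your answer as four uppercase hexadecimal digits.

One's-complement addition (fold any carry out of bit 15 back into bit 0):
  0xB934 + 0xC543 = 0x17E77 → wrap carry → 0x7E78
  0x7E78 + 0x15DF = 0x09457
  0x9457 + 0xCC6A = 0x160C1 → wrap carry → 0x60C2
One's-complement sum = 0x60C2.
Checksum = ~0x60C2 & 0xFFFF = 0x9F3D.

9F3D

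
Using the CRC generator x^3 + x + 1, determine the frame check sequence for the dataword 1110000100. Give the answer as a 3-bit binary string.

101

Append 3 zeros: 1110000100000. Divide by 1011 (XOR where the leading bit is 1):
  pos 0: 1110 XOR 1011 = 0101
  pos 1: 1010 XOR 1011 = 0001
  pos 4: 1001 XOR 1011 = 0010
  pos 6: 1000 XOR 1011 = 0011
  pos 8: 1100 XOR 1011 = 0111
  pos 9: 1110 XOR 1011 = 0101
Remainder (last 3 bits) = 101. This is the CRC / FCS.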